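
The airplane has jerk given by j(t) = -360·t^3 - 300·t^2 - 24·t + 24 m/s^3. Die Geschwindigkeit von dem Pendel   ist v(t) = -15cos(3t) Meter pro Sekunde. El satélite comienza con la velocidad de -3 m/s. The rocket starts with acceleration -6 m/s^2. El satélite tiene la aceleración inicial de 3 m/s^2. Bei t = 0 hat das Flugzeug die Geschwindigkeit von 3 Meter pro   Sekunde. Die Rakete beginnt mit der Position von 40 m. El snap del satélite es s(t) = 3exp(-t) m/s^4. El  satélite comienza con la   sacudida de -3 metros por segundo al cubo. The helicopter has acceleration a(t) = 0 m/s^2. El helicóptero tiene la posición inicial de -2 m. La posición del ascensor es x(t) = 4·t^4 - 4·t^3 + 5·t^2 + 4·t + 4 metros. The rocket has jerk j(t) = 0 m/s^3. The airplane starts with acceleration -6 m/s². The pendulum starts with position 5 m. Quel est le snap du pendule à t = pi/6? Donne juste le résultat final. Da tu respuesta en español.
s(pi/6) = -405.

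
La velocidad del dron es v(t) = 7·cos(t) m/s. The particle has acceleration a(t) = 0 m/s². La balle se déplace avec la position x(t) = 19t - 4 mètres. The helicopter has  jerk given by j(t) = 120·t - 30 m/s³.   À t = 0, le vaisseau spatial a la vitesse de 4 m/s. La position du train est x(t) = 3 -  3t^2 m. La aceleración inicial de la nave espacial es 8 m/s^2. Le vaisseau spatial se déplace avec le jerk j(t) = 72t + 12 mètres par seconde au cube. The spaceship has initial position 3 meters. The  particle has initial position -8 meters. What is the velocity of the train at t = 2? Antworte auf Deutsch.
Um dies zu lösen, müssen wir 1 Ableitung unserer Gleichung für die Position x(t) = 3 - 3·t^2 nehmen. Durch Ableiten von der Position erhalten wir die Geschwindigkeit: v(t) = -6·t. Wir haben die Geschwindigkeit v(t) = -6·t. Durch Einsetzen von t = 2: v(2) = -12.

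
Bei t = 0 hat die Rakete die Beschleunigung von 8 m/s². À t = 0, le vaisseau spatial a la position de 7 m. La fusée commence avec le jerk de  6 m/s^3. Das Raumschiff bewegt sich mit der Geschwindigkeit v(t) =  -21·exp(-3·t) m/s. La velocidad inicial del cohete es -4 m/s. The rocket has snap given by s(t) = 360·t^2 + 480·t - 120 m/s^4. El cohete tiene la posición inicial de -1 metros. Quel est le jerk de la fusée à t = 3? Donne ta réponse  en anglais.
Starting from snap s(t) = 360·t^2 + 480·t - 120, we take 1 integral. The integral of snap, with j(0) = 6, gives jerk: j(t) = 120·t^3 + 240·t^2 - 120·t + 6. Using j(t) = 120·t^3 + 240·t^2 - 120·t + 6 and substituting t = 3, we find j = 5046.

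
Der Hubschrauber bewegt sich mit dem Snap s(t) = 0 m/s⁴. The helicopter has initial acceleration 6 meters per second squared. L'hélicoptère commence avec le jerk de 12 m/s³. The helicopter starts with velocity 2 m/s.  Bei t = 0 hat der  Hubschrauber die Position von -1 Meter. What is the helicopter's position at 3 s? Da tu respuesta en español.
Necesitamos integrar nuestra ecuación del snap s(t) = 0 4 veces. Integrando el snap y usando la condición inicial j(0) = 12, obtenemos j(t) = 12. La integral de la sacudida, con a(0) = 6, da la aceleración: a(t) = 12·t + 6. La integral de la aceleración, con v(0) = 2, da la velocidad: v(t) = 6·t^2 + 6·t + 2. Tomando ∫v(t)dt y aplicando x(0) = -1, encontramos x(t) = 2·t^3 + 3·t^2 + 2·t - 1. Usando x(t) = 2·t^3 + 3·t^2 + 2·t - 1 y sustituyendo t = 3, encontramos x = 86.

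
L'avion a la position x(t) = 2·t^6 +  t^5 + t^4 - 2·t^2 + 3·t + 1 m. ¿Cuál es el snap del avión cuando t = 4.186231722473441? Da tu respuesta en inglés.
To solve this, we need to take 4 derivatives of our position equation x(t) = 2·t^6 + t^5 + t^4 - 2·t^2 + 3·t + 1. Taking d/dt of x(t), we find v(t) = 12·t^5 + 5·t^4 + 4·t^3 - 4·t + 3. The derivative of velocity gives acceleration: a(t) = 60·t^4 + 20·t^3 + 12·t^2 - 4. Differentiating acceleration, we get jerk: j(t) = 240·t^3 + 60·t^2 + 24·t. Taking d/dt of j(t), we find s(t) = 720·t^2 + 120·t + 24. Using s(t) = 720·t^2 + 120·t + 24 and substituting t = 4.186231722473441, we find s = 13144.0137513517.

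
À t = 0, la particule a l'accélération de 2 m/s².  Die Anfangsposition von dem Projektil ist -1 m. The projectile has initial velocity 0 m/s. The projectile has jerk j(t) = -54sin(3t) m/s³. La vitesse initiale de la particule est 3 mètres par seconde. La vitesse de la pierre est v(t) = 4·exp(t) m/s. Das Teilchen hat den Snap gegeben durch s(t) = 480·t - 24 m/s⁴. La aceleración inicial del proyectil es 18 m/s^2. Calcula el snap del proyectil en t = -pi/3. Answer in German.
Ausgehend von dem Ruck j(t) = -54·sin(3·t), nehmen wir 1 Ableitung. Die Ableitung von dem Ruck ergibt den Snap: s(t) = -162·cos(3·t). Mit s(t) = -162·cos(3·t) und Einsetzen von t = -pi/3, finden wir s = 162.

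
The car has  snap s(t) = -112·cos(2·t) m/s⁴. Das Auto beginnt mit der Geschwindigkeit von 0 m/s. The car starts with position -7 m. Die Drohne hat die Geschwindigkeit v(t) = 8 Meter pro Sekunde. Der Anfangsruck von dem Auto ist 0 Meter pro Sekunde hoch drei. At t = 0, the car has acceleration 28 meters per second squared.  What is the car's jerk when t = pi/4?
To solve this, we need to take 1 antiderivative of our snap equation s(t) = -112·cos(2·t). Taking ∫s(t)dt and applying j(0) = 0, we find j(t) = -56·sin(2·t). From the given jerk equation j(t) = -56·sin(2·t), we substitute t = pi/4 to get j = -56.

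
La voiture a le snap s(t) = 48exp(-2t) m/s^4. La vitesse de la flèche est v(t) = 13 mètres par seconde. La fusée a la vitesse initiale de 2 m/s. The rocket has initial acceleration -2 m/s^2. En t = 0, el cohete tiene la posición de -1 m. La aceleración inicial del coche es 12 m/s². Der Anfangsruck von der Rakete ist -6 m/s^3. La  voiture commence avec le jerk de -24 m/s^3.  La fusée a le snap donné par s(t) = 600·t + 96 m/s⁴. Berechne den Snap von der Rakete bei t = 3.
Mit s(t) = 600·t + 96 und Einsetzen von t = 3, finden wir s = 1896.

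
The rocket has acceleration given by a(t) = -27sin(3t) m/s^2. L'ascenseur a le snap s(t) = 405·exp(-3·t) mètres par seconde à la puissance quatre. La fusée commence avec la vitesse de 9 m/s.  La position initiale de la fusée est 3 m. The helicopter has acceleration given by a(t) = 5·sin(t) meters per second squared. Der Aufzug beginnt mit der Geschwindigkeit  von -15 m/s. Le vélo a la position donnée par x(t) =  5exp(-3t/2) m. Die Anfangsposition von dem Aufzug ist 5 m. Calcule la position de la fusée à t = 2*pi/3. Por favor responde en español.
Debemos encontrar la integral de nuestra ecuación de la aceleración a(t) = -27·sin(3·t) 2 veces. La integral de la aceleración es la velocidad. Usando v(0) = 9, obtenemos v(t) = 9·cos(3·t). La integral de la velocidad, con x(0) = 3, da la posición: x(t) = 3·sin(3·t) + 3. Tenemos la posición x(t) = 3·sin(3·t) + 3. Sustituyendo t = 2*pi/3: x(2*pi/3) = 3.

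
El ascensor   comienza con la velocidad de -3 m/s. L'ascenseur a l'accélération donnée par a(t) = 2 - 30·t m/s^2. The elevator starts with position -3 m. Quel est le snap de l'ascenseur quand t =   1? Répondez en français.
En partant de l'accélération a(t) = 2 - 30·t, nous prenons 2 dérivées. En prenant d/dt de a(t), nous trouvons j(t) = -30. En dérivant le jerk, nous obtenons le snap: s(t) = 0. En utilisant s(t) = 0 et en substituant t = 1, nous trouvons s = 0.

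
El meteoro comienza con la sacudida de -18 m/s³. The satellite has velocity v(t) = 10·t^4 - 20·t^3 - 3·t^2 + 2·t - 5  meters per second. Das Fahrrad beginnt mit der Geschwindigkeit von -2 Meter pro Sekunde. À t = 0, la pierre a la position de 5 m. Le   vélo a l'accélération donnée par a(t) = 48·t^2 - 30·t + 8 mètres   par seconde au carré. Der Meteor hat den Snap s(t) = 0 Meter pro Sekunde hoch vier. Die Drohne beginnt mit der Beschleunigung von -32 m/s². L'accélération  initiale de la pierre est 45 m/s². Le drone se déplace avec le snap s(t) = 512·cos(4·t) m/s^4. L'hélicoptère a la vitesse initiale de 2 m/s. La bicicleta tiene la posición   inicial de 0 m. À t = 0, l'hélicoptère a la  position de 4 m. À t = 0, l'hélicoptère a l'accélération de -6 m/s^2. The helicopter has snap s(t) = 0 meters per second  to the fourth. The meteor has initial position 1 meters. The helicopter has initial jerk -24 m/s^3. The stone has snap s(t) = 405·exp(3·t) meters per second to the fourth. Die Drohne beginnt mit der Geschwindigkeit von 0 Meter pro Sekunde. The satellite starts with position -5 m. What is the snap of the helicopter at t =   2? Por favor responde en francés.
Nous avons le snap s(t) = 0. En substituant t = 2: s(2) = 0.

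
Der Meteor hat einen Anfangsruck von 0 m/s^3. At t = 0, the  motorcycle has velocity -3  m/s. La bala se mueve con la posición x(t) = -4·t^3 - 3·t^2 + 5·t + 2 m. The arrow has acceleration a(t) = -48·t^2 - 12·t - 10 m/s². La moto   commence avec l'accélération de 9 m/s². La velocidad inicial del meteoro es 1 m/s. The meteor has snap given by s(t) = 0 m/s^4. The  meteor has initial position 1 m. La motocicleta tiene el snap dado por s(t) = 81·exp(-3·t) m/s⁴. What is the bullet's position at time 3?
From the given position equation x(t) = -4·t^3 - 3·t^2 + 5·t + 2, we substitute t = 3 to get x = -118.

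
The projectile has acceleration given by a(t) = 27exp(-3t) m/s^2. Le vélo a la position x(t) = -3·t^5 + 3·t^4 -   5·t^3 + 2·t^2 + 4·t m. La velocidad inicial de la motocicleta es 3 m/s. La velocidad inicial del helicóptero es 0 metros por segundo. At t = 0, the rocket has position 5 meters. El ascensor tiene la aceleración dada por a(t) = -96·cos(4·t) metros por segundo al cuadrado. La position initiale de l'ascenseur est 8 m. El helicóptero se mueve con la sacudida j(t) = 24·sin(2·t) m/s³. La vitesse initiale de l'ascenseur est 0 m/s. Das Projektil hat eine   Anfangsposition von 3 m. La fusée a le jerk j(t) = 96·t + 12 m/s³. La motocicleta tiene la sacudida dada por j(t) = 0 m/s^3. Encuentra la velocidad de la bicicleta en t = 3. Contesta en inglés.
Starting from position x(t) = -3·t^5 + 3·t^4 - 5·t^3 + 2·t^2 + 4·t, we take 1 derivative. The derivative of position gives velocity: v(t) = -15·t^4 + 12·t^3 - 15·t^2 + 4·t + 4. We have velocity v(t) = -15·t^4 + 12·t^3 - 15·t^2 + 4·t + 4. Substituting t = 3: v(3) = -1010.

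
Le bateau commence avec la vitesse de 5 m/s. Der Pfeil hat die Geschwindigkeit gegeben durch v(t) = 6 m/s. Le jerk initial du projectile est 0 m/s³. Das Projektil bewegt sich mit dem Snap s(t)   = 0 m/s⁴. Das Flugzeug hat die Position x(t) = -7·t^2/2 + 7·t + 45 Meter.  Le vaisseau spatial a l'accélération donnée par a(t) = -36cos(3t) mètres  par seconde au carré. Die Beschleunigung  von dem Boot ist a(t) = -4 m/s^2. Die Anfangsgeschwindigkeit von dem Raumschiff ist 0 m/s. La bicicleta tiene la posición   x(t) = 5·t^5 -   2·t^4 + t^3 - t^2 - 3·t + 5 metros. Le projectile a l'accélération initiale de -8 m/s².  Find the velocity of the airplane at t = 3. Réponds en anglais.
Starting from position x(t) = -7·t^2/2 + 7·t + 45, we take 1 derivative. Differentiating position, we get velocity: v(t) = 7 - 7·t. Using v(t) = 7 - 7·t and substituting t = 3, we find v = -14.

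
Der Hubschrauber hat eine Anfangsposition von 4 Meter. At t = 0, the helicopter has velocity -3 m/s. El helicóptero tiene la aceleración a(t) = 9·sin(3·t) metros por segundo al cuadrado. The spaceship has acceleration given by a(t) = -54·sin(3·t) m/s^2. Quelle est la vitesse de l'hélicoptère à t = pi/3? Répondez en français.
Nous devons trouver l'intégrale de notre équation de l'accélération a(t) = 9·sin(3·t) 1 fois. L'intégrale de l'accélération, avec v(0) = -3, donne la vitesse: v(t) = -3·cos(3·t). Nous avons la vitesse v(t) = -3·cos(3·t). En substituant t = pi/3: v(pi/3) = 3.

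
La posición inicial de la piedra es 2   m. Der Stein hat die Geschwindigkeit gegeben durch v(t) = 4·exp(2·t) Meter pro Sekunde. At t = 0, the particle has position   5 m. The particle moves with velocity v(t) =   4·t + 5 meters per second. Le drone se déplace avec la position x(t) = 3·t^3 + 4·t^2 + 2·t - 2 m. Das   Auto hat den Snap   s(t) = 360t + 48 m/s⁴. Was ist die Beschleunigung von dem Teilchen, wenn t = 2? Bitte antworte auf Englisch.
We must differentiate our velocity equation v(t) = 4·t + 5 1 time. The derivative of velocity gives acceleration: a(t) = 4. Using a(t) = 4 and substituting t = 2, we find a = 4.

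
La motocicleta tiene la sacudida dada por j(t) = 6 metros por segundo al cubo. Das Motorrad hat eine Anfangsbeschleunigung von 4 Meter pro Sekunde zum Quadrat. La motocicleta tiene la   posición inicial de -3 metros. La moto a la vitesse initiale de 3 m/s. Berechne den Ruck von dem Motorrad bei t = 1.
Aus der Gleichung für den Ruck j(t) = 6, setzen wir t = 1 ein und erhalten j = 6.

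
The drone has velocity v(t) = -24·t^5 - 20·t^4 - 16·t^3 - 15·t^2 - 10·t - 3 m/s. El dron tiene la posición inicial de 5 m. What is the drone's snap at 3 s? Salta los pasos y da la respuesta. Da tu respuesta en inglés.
The snap at t = 3 is s = -14496.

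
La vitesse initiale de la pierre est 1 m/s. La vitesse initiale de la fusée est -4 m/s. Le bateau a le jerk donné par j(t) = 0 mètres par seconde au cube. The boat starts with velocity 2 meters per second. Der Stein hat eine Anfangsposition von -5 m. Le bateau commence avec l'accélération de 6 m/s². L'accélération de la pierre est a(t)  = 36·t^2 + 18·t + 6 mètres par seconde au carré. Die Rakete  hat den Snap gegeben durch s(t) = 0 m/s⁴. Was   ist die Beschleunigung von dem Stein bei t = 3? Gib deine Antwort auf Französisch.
Nous avons l'accélération a(t) = 36·t^2 + 18·t + 6. En substituant t = 3: a(3) = 384.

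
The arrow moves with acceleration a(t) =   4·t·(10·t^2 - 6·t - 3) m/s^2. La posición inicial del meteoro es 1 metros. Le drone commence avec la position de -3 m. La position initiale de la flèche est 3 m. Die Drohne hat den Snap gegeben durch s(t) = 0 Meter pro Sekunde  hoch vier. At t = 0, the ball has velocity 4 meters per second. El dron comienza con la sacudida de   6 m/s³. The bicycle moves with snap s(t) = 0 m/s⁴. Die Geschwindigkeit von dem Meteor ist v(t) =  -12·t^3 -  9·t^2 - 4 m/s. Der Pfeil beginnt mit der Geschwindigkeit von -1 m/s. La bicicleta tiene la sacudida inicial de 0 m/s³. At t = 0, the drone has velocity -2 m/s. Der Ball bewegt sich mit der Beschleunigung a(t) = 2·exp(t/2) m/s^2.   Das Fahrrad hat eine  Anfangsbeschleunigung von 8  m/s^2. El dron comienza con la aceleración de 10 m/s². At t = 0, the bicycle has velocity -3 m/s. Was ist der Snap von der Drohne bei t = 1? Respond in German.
Aus der Gleichung für den Snap s(t) = 0, setzen wir t = 1 ein und erhalten s = 0.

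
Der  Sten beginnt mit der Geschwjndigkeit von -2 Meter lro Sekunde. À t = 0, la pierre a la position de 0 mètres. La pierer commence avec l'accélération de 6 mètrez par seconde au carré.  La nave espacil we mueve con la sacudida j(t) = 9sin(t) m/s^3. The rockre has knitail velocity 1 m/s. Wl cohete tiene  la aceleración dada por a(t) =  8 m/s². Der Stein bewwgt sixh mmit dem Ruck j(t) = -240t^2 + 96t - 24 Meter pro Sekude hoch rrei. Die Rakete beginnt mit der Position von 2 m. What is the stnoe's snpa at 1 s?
We must differentiate our jerk equation j(t) = -240·t^2 + 96·t - 24 1 time. Differentiating jerk, we get snap: s(t) = 96 - 480·t. Using s(t) = 96 - 480·t and substituting t = 1, we find s = -384.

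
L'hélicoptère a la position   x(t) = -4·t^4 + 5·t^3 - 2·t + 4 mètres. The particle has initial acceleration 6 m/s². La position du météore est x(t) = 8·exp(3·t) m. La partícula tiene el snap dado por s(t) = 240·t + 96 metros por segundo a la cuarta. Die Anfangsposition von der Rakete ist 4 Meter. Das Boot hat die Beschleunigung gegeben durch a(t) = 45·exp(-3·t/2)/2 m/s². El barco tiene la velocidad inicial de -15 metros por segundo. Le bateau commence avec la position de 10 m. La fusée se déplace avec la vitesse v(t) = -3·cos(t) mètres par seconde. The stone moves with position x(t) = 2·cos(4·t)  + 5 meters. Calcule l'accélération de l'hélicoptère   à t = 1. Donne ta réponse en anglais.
To solve this, we need to take 2 derivatives of our position equation x(t) = -4·t^4 + 5·t^3 - 2·t + 4. The derivative of position gives velocity: v(t) = -16·t^3 + 15·t^2 - 2. Taking d/dt of v(t), we find a(t) = -48·t^2 + 30·t. We have acceleration a(t) = -48·t^2 + 30·t. Substituting t = 1: a(1) = -18.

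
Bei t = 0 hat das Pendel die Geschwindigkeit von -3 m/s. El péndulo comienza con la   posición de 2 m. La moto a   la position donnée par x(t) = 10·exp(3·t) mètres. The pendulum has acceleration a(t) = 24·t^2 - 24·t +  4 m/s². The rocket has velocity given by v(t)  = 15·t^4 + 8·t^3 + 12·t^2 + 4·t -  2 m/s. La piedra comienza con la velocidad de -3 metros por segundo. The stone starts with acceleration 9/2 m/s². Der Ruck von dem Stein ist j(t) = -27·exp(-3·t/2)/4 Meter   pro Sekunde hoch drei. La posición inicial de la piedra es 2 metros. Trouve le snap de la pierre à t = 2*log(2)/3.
En partant du jerk j(t) = -27·exp(-3·t/2)/4, nous prenons 1 dérivée. En prenant d/dt de j(t), nous trouvons s(t) = 81·exp(-3·t/2)/8. Nous avons le snap s(t) = 81·exp(-3·t/2)/8. En substituant t = 2*log(2)/3: s(2*log(2)/3) = 81/16.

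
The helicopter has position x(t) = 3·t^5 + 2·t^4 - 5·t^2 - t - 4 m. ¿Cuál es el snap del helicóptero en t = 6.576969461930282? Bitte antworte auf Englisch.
Starting from position x(t) = 3·t^5 + 2·t^4 - 5·t^2 - t - 4, we take 4 derivatives. The derivative of position gives velocity: v(t) = 15·t^4 + 8·t^3 - 10·t - 1. Taking d/dt of v(t), we find a(t) = 60·t^3 + 24·t^2 - 10. Differentiating acceleration, we get jerk: j(t) = 180·t^2 + 48·t. Differentiating jerk, we get snap: s(t) = 360·t + 48. We have snap s(t) = 360·t + 48. Substituting t = 6.576969461930282: s(6.576969461930282) = 2415.70900629490.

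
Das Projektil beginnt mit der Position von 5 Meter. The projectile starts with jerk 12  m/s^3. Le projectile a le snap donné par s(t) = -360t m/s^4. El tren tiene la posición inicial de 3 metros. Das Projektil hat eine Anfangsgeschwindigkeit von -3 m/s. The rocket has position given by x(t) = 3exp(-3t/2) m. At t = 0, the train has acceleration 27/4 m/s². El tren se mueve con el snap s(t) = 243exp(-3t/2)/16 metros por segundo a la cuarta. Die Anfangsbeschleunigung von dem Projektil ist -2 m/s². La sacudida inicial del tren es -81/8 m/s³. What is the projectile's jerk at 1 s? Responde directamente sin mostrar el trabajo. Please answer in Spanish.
La sacudida en t = 1 es j = -168.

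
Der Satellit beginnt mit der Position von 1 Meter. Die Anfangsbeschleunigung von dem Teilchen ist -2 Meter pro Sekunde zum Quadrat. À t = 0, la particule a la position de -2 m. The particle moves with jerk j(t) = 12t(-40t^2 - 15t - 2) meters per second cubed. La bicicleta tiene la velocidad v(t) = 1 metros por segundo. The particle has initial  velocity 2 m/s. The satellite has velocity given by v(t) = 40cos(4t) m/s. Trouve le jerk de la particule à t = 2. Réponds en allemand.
Mit j(t) = 12·t·(-40·t^2 - 15·t - 2) und Einsetzen von t = 2, finden wir j = -4608.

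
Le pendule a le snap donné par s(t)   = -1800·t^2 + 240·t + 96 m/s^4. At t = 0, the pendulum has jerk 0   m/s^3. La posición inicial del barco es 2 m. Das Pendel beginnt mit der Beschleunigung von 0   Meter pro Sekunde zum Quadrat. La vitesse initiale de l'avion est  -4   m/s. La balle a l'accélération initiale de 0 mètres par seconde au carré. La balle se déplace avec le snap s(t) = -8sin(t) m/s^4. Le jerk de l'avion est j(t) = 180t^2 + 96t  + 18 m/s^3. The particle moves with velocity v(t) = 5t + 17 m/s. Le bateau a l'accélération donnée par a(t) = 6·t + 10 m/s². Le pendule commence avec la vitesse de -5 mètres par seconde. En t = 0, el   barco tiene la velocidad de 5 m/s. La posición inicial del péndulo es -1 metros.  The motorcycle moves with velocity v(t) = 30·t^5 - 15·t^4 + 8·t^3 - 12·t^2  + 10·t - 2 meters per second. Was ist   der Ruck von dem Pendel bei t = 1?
Wir müssen das Integral unserer Gleichung für den Snap s(t) = -1800·t^2 + 240·t + 96 1-mal finden. Die Stammfunktion von dem Snap ist der Ruck. Mit j(0) = 0 erhalten wir j(t) = 24·t·(-25·t^2 + 5·t + 4). Aus der Gleichung für den Ruck j(t) = 24·t·(-25·t^2 + 5·t + 4), setzen wir t = 1 ein und erhalten j = -384.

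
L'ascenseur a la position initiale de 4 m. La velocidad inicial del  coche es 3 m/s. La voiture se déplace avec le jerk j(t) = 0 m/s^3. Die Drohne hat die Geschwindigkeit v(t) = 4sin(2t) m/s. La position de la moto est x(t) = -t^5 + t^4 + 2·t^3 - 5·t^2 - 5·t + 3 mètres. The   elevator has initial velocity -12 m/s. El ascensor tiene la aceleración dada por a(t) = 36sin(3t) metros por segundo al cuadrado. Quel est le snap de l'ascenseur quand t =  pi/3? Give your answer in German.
Wir müssen unsere Gleichung für die Beschleunigung a(t) = 36·sin(3·t) 2-mal ableiten. Mit d/dt von a(t) finden wir j(t) = 108·cos(3·t). Mit d/dt von j(t) finden wir s(t) = -324·sin(3·t). Wir haben den Snap s(t) = -324·sin(3·t). Durch Einsetzen von t = pi/3: s(pi/3) = 0.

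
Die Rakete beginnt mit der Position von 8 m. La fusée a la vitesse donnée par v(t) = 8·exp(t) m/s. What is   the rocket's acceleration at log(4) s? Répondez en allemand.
Ausgehend von der Geschwindigkeit v(t) = 8·exp(t), nehmen wir 1 Ableitung. Mit d/dt von v(t) finden wir a(t) = 8·exp(t). Aus der Gleichung für die Beschleunigung a(t) = 8·exp(t), setzen wir t = log(4) ein und erhalten a = 32.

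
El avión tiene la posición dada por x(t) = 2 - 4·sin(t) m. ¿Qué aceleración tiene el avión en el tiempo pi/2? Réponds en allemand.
Um dies zu lösen, müssen wir 2 Ableitungen unserer Gleichung für die Position x(t) = 2 - 4·sin(t) nehmen. Die Ableitung von der Position ergibt die Geschwindigkeit: v(t) = -4·cos(t). Mit d/dt von v(t) finden wir a(t) = 4·sin(t). Aus der Gleichung für die Beschleunigung a(t) = 4·sin(t), setzen wir t = pi/2 ein und erhalten a = 4.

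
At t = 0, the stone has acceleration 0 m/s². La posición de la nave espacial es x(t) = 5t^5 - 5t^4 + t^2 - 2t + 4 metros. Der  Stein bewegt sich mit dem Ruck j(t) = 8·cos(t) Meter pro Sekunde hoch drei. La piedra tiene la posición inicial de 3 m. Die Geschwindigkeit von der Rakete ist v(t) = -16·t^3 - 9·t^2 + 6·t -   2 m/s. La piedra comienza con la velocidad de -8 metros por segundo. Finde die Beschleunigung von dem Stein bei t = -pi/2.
Um dies zu lösen, müssen wir 1 Stammfunktion unserer Gleichung für den Ruck j(t) = 8·cos(t) finden. Das Integral von dem Ruck, mit a(0) = 0, ergibt die Beschleunigung: a(t) = 8·sin(t). Wir haben die Beschleunigung a(t) = 8·sin(t). Durch Einsetzen von t = -pi/2: a(-pi/2) = -8.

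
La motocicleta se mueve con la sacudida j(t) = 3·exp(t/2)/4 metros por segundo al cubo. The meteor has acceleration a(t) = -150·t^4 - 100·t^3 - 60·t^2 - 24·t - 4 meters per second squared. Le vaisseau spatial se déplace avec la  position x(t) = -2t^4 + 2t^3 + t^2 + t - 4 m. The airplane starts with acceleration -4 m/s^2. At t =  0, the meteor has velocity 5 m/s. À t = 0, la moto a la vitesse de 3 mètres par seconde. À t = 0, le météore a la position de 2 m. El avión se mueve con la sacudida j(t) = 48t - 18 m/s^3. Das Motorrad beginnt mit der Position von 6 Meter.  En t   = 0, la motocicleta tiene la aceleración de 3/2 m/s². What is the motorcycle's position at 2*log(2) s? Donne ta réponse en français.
Pour résoudre ceci, nous devons prendre 3 primitives de notre équation du jerk j(t) = 3·exp(t/2)/4. La primitive du jerk est l'accélération. En utilisant a(0) = 3/2, nous obtenons a(t) = 3·exp(t/2)/2. En intégrant l'accélération et en utilisant la condition initiale v(0) = 3, nous obtenons v(t) = 3·exp(t/2). En prenant ∫v(t)dt et en appliquant x(0) = 6, nous trouvons x(t) = 6·exp(t/2). En utilisant x(t) = 6·exp(t/2) et en substituant t = 2*log(2), nous trouvons x = 12.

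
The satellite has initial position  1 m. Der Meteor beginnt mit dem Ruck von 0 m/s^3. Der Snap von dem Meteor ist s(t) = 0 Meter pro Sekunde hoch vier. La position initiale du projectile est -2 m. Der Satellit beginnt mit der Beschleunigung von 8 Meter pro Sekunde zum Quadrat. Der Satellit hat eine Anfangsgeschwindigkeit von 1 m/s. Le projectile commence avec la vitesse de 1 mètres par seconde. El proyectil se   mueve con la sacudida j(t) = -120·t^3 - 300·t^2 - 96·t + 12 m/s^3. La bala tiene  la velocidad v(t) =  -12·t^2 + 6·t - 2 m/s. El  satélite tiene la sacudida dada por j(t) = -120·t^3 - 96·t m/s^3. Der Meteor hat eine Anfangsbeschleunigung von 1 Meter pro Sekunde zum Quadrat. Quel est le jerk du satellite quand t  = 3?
De l'équation du jerk j(t) = -120·t^3 - 96·t, nous substituons t = 3 pour obtenir j = -3528.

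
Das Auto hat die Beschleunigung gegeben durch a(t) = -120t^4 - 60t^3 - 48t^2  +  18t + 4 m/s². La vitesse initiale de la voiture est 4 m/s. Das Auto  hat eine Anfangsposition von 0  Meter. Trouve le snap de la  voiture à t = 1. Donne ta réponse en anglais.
To solve this, we need to take 2 derivatives of our acceleration equation a(t) = -120·t^4 - 60·t^3 - 48·t^2 + 18·t + 4. Differentiating acceleration, we get jerk: j(t) = -480·t^3 - 180·t^2 - 96·t + 18. Taking d/dt of j(t), we find s(t) = -1440·t^2 - 360·t - 96. We have snap s(t) = -1440·t^2 - 360·t - 96. Substituting t = 1: s(1) = -1896.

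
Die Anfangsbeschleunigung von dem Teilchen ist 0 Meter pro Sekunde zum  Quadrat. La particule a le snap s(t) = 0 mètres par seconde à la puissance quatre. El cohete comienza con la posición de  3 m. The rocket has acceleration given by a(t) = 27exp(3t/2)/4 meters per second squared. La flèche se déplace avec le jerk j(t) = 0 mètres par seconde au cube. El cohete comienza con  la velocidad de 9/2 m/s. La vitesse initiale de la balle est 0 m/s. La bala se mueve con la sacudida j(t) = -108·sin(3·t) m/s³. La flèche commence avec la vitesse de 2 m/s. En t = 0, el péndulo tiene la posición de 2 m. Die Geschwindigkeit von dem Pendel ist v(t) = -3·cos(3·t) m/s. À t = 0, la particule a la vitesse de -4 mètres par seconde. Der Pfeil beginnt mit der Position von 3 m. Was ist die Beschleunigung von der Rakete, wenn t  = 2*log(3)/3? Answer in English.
From the given acceleration equation a(t) = 27·exp(3·t/2)/4, we substitute t = 2*log(3)/3 to get a = 81/4.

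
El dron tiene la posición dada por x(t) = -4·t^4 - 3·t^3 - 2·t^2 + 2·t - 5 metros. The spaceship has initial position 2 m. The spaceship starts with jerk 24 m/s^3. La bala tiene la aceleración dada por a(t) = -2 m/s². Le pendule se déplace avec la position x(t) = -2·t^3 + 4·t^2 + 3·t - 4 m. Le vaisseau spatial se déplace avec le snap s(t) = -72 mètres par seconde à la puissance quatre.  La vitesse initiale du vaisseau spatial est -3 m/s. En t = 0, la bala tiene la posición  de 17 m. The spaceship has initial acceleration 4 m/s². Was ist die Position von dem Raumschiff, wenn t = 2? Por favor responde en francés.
En partant du snap s(t) = -72, nous prenons 4 primitives. En intégrant le snap et en utilisant la condition initiale j(0) = 24, nous obtenons j(t) = 24 - 72·t. En intégrant le jerk et en utilisant la condition initiale a(0) = 4, nous obtenons a(t) = -36·t^2 + 24·t + 4. En prenant ∫a(t)dt et en appliquant v(0) = -3, nous trouvons v(t) = -12·t^3 + 12·t^2 + 4·t - 3. En prenant ∫v(t)dt et en appliquant x(0) = 2, nous trouvons x(t) = -3·t^4 + 4·t^3 + 2·t^2 - 3·t + 2. En utilisant x(t) = -3·t^4 + 4·t^3 + 2·t^2 - 3·t + 2 et en substituant t = 2, nous trouvons x = -12.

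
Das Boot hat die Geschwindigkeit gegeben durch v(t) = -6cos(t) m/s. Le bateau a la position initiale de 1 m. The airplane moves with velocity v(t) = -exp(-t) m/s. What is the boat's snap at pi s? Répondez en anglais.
Starting from velocity v(t) = -6·cos(t), we take 3 derivatives. The derivative of velocity gives acceleration: a(t) = 6·sin(t). The derivative of acceleration gives jerk: j(t) = 6·cos(t). Taking d/dt of j(t), we find s(t) = -6·sin(t). From the given snap equation s(t) = -6·sin(t), we substitute t = pi to get s = 0.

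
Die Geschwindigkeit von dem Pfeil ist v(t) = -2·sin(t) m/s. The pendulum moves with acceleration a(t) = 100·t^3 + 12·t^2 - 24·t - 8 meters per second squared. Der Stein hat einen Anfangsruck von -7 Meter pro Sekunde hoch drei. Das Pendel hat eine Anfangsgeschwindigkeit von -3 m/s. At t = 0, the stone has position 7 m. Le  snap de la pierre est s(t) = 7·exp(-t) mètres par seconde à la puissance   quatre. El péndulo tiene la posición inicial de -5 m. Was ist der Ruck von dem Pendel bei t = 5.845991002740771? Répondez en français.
Pour résoudre ceci, nous devons prendre 1 dérivée de notre équation de l'accélération a(t) = 100·t^3 + 12·t^2 - 24·t - 8. En prenant d/dt de a(t), nous trouvons j(t) = 300·t^2 + 24·t - 24. En utilisant j(t) = 300·t^2 + 24·t - 24 et en substituant t = 5.845991002740771, nous trouvons j = 10368.9870253036.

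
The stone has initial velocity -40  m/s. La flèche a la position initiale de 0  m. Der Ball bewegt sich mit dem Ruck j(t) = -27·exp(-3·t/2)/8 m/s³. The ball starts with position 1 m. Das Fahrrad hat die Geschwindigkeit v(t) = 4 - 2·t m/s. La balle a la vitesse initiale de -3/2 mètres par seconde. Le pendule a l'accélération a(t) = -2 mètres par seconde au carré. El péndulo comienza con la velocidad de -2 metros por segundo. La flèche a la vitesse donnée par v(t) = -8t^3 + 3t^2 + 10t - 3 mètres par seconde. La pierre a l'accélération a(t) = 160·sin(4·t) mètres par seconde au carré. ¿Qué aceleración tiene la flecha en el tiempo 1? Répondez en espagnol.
Partiendo de la velocidad v(t) = -8·t^3 + 3·t^2 + 10·t - 3, tomamos 1 derivada. Tomando d/dt de v(t), encontramos a(t) = -24·t^2 + 6·t + 10. Usando a(t) = -24·t^2 + 6·t + 10 y sustituyendo t = 1, encontramos a = -8.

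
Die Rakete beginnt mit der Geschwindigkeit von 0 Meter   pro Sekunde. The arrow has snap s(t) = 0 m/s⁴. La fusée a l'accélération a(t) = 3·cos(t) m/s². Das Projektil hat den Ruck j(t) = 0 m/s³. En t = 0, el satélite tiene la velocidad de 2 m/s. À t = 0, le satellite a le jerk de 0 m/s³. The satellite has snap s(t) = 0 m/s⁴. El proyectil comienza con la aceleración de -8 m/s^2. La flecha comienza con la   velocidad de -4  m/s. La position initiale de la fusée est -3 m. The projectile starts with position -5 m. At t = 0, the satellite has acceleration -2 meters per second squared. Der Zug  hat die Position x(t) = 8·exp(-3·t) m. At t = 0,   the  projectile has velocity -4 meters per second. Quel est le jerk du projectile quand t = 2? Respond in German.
Wir haben den Ruck j(t) = 0. Durch Einsetzen von t = 2: j(2) = 0.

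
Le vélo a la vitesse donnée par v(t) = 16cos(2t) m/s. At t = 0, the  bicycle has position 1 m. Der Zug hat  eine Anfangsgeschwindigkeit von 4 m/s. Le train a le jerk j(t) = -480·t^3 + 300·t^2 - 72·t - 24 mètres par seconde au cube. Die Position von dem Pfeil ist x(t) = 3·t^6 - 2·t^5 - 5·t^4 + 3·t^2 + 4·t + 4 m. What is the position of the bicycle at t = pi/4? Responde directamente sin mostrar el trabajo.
At t = pi/4, x = 9.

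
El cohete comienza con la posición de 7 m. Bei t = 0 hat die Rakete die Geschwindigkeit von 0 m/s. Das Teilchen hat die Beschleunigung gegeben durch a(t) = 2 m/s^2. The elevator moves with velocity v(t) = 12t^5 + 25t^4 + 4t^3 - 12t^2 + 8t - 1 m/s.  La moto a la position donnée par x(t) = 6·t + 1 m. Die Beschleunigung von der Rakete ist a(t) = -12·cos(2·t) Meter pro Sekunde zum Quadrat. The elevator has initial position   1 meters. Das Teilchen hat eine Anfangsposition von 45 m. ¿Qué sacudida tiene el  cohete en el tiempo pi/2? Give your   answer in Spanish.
Debemos derivar nuestra ecuación de la aceleración a(t) = -12·cos(2·t) 1 vez. Derivando la aceleración, obtenemos la sacudida: j(t) = 24·sin(2·t). Usando j(t) = 24·sin(2·t) y sustituyendo t = pi/2, encontramos j = 0.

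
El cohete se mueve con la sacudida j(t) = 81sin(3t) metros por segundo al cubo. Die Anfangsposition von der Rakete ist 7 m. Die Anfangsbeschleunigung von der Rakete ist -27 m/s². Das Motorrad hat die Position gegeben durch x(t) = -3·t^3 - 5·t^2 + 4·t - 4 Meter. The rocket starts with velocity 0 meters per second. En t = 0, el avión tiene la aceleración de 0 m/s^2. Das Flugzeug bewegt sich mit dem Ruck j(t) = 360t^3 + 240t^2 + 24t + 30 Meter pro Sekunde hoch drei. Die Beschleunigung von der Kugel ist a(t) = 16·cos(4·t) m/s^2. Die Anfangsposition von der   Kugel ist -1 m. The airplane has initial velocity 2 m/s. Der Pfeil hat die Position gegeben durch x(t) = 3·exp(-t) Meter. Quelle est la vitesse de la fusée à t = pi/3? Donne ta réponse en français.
Nous devons intégrer notre équation du jerk j(t) = 81·sin(3·t) 2 fois. L'intégrale du jerk, avec a(0) = -27, donne l'accélération: a(t) = -27·cos(3·t). La primitive de l'accélération est la vitesse. En utilisant v(0) = 0, nous obtenons v(t) = -9·sin(3·t). En utilisant v(t) = -9·sin(3·t) et en substituant t = pi/3, nous trouvons v = 0.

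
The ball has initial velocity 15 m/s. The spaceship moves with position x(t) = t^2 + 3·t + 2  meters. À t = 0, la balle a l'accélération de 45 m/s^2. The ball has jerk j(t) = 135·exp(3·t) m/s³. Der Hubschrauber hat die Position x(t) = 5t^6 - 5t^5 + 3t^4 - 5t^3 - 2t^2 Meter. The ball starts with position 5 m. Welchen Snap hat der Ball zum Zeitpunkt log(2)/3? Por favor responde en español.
Partiendo de la sacudida j(t) = 135·exp(3·t), tomamos 1 derivada. Tomando d/dt de j(t), encontramos s(t) = 405·exp(3·t). Tenemos el snap s(t) = 405·exp(3·t). Sustituyendo t = log(2)/3: s(log(2)/3) = 810.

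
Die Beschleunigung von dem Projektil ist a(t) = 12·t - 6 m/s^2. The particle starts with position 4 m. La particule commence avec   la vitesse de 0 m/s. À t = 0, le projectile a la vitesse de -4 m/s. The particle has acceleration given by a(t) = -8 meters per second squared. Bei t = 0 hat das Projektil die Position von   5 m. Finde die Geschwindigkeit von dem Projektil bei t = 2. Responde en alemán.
Ausgehend von der Beschleunigung a(t) = 12·t - 6, nehmen wir 1 Stammfunktion. Mit ∫a(t)dt und Anwendung von v(0) = -4, finden wir v(t) = 6·t^2 - 6·t - 4. Aus der Gleichung für die Geschwindigkeit v(t) = 6·t^2 - 6·t - 4, setzen wir t = 2 ein und erhalten v = 8.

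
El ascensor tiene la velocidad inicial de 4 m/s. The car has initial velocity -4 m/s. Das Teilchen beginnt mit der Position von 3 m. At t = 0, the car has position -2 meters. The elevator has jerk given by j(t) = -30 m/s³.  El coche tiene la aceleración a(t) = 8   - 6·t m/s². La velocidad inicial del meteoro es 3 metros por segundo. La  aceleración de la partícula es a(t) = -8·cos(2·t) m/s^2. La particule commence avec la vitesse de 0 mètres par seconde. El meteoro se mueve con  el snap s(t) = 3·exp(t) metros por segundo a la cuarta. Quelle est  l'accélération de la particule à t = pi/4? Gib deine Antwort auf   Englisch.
We have acceleration a(t) = -8·cos(2·t). Substituting t = pi/4: a(pi/4) = 0.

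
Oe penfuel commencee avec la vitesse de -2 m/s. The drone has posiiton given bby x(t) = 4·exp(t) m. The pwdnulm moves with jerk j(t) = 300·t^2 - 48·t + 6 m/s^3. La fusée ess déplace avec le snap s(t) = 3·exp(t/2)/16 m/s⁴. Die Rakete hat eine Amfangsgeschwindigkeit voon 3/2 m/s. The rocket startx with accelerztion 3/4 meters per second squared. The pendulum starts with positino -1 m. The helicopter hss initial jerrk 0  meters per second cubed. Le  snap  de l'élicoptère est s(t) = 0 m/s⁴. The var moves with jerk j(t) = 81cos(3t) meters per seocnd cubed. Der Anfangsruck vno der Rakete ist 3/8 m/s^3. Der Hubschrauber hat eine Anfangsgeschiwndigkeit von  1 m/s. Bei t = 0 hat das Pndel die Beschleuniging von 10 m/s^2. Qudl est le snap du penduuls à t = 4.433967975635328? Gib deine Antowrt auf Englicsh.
Starting from jerk j(t) = 300·t^2 - 48·t + 6, we take 1 derivative. Differentiating jerk, we get snap: s(t) = 600·t - 48. From the given snap equation s(t) = 600·t - 48, we substitute t = 4.433967975635328 to get s = 2612.38078538120.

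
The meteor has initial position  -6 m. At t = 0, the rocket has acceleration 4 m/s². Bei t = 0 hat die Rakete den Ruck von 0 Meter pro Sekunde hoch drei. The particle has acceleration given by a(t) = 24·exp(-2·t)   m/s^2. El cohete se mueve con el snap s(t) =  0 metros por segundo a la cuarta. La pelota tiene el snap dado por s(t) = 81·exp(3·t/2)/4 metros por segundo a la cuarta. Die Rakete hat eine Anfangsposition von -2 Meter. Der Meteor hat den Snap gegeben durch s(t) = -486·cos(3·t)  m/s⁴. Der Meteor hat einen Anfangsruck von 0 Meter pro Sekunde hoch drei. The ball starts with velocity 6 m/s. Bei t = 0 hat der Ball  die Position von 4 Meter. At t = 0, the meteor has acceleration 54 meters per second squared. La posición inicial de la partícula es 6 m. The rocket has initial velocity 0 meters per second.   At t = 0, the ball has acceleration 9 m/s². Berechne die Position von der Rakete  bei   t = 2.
Um dies zu lösen, müssen wir 4 Stammfunktionen unserer Gleichung für den Snap s(t) = 0 finden. Mit ∫s(t)dt und Anwendung von j(0) = 0, finden wir j(t) = 0. Mit ∫j(t)dt und Anwendung von a(0) = 4, finden wir a(t) = 4. Durch Integration von der Beschleunigung und Verwendung der Anfangsbedingung v(0) = 0, erhalten wir v(t) = 4·t. Die Stammfunktion von der Geschwindigkeit, mit x(0) = -2, ergibt die Position: x(t) = 2·t^2 - 2. Aus der Gleichung für die Position x(t) = 2·t^2 - 2, setzen wir t = 2 ein und erhalten x = 6.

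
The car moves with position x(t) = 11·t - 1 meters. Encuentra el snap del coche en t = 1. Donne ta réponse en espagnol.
Para resolver esto, necesitamos tomar 4 derivadas de nuestra ecuación de la posición x(t) = 11·t - 1. La derivada de la posición da la velocidad: v(t) = 11. La derivada de la velocidad da la aceleración: a(t) = 0. La derivada de la aceleración da la sacudida: j(t) = 0. Derivando la sacudida, obtenemos el snap: s(t) = 0. Usando s(t) = 0 y sustituyendo t = 1, encontramos s = 0.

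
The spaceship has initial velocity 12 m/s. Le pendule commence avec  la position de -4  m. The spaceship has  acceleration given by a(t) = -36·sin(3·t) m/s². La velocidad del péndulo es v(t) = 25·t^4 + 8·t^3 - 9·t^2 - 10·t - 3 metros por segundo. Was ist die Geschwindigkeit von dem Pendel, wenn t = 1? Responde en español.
De la ecuación de la velocidad v(t) = 25·t^4 + 8·t^3 - 9·t^2 - 10·t - 3, sustituimos t = 1 para obtener v = 11.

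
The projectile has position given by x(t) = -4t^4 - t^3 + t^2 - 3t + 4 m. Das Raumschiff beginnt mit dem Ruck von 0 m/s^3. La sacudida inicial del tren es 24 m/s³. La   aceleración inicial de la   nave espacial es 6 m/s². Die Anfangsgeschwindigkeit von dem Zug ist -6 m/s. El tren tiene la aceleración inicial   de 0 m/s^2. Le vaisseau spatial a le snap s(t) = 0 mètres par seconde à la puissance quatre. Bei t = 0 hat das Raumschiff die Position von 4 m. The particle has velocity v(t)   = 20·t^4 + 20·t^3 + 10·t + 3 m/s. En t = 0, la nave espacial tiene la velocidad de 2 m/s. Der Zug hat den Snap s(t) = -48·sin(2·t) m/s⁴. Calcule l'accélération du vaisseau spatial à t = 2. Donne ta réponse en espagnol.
Para resolver esto, necesitamos tomar 2 antiderivadas de nuestra ecuación del snap s(t) = 0. Tomando ∫s(t)dt y aplicando j(0) = 0, encontramos j(t) = 0. Integrando la sacudida y usando la condición inicial a(0) = 6, obtenemos a(t) = 6. Tenemos la aceleración a(t) = 6. Sustituyendo t = 2: a(2) = 6.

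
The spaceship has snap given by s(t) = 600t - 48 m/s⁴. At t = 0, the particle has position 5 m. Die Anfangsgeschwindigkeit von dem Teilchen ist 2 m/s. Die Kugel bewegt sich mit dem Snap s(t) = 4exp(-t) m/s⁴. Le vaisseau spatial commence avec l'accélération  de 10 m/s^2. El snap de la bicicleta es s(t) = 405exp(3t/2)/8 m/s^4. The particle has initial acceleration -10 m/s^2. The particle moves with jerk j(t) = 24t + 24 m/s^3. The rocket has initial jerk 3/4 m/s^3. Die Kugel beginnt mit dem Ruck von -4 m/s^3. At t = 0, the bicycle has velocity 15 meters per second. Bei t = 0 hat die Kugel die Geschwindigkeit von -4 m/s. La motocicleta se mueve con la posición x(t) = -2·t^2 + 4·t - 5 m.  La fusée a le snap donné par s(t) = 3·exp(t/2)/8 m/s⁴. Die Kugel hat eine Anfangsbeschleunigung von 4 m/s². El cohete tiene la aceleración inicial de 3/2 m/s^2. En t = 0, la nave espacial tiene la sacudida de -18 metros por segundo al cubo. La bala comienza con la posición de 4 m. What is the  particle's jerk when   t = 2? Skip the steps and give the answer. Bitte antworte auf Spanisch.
En t = 2, j = 72.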